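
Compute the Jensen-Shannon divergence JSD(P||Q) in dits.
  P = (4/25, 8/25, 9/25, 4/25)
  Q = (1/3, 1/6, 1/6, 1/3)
0.0267 dits

Jensen-Shannon divergence is:
JSD(P||Q) = 0.5 × D_KL(P||M) + 0.5 × D_KL(Q||M)
where M = 0.5 × (P + Q) is the mixture distribution.

M = 0.5 × (4/25, 8/25, 9/25, 4/25) + 0.5 × (1/3, 1/6, 1/6, 1/3) = (0.246667, 0.243333, 0.263333, 0.246667)

D_KL(P||M) = 0.0268 dits
D_KL(Q||M) = 0.0267 dits

JSD(P||Q) = 0.5 × 0.0268 + 0.5 × 0.0267 = 0.0267 dits

Unlike KL divergence, JSD is symmetric and bounded: 0 ≤ JSD ≤ log(2).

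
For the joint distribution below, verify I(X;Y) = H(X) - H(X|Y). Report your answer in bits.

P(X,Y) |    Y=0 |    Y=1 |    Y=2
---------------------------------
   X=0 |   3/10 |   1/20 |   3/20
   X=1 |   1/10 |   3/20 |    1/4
I(X;Y) = 0.1315 bits

Mutual information has multiple equivalent forms:
- I(X;Y) = H(X) - H(X|Y)
- I(X;Y) = H(Y) - H(Y|X)
- I(X;Y) = H(X) + H(Y) - H(X,Y)

Computing all quantities:
H(X) = 1.0000, H(Y) = 1.5219, H(X,Y) = 2.3905
H(X|Y) = 0.8685, H(Y|X) = 1.3905

Verification:
H(X) - H(X|Y) = 1.0000 - 0.8685 = 0.1315
H(Y) - H(Y|X) = 1.5219 - 1.3905 = 0.1315
H(X) + H(Y) - H(X,Y) = 1.0000 + 1.5219 - 2.3905 = 0.1315

All forms give I(X;Y) = 0.1315 bits. ✓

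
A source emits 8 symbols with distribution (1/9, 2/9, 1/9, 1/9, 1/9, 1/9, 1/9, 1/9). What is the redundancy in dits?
0.0157 dits

Redundancy measures how far a source is from maximum entropy:
R = H_max - H(X)

Maximum entropy for 8 symbols: H_max = log_10(8) = 0.9031 dits
Actual entropy: H(X) = 0.8873 dits
Redundancy: R = 0.9031 - 0.8873 = 0.0157 dits

This redundancy represents potential for compression: the source could be compressed by 0.0157 dits per symbol.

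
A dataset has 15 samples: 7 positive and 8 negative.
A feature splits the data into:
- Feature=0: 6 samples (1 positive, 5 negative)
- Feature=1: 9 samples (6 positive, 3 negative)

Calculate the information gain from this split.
0.1858 bits

Information Gain = H(Y) - H(Y|Feature)

Before split:
P(positive) = 7/15 = 0.4667
H(Y) = 0.9968 bits

After split:
Feature=0: H = 0.6500 bits (weight = 6/15)
Feature=1: H = 0.9183 bits (weight = 9/15)
H(Y|Feature) = (6/15)×0.6500 + (9/15)×0.9183 = 0.8110 bits

Information Gain = 0.9968 - 0.8110 = 0.1858 bits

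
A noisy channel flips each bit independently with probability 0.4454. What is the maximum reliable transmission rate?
0.0086 bits

For a binary symmetric channel (BSC) with error probability p:
Capacity C = 1 - H(p) bits per symbol

where H(p) = -p log₂(p) - (1-p) log₂(1-p) is the binary entropy function.

H(0.4454) = 0.9914 bits
C = 1 - 0.9914 = 0.0086 bits per symbol

This means we can reliably transmit up to 0.0086 bits of information per channel use.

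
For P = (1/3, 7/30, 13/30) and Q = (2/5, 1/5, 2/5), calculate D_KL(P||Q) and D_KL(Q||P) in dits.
D_KL(P||Q) = 0.0043, D_KL(Q||P) = 0.0044

KL divergence is not symmetric: D_KL(P||Q) ≠ D_KL(Q||P) in general.

D_KL(P||Q) = 0.0043 dits
D_KL(Q||P) = 0.0044 dits

No, they are not equal!

This asymmetry is why KL divergence is not a true distance metric.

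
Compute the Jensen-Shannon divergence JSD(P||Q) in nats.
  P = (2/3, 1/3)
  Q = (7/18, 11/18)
0.0392 nats

Jensen-Shannon divergence is:
JSD(P||Q) = 0.5 × D_KL(P||M) + 0.5 × D_KL(Q||M)
where M = 0.5 × (P + Q) is the mixture distribution.

M = 0.5 × (2/3, 1/3) + 0.5 × (7/18, 11/18) = (19/36, 17/36)

D_KL(P||M) = 0.0396 nats
D_KL(Q||M) = 0.0388 nats

JSD(P||Q) = 0.5 × 0.0396 + 0.5 × 0.0388 = 0.0392 nats

Unlike KL divergence, JSD is symmetric and bounded: 0 ≤ JSD ≤ log(2).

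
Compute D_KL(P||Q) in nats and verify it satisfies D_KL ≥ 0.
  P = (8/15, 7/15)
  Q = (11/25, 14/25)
0.0175 nats

KL divergence satisfies the Gibbs inequality: D_KL(P||Q) ≥ 0 for all distributions P, Q.

D_KL(P||Q) = Σ p(x) log(p(x)/q(x))
Term by term:
  x=0: 8/15 × log_e[(8/15)/(11/25)] = 0.1026
  x=1: 7/15 × log_e[(7/15)/(14/25)] = -0.0851
D_KL(P||Q) = 0.0175 nats

D_KL(P||Q) = 0.0175 ≥ 0 ✓

This non-negativity is a fundamental property: relative entropy cannot be negative because it measures how different Q is from P.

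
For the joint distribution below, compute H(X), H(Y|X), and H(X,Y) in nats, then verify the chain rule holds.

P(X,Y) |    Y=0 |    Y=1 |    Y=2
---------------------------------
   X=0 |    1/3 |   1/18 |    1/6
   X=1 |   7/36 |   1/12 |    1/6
H(X,Y) = 1.6495, H(X) = 0.6870, H(Y|X) = 0.9626 (all in nats)

Chain rule: H(X,Y) = H(X) + H(Y|X)

Left side — joint entropy directly:
H(X,Y) = -Σ p(x,y) log p(x,y) = 1.6495 nats

Right side — compute H(Y|X) from the conditional distributions:
P(X) = (5/9, 4/9), so H(X) = 0.6870 nats
H(Y|X) = Σ_x P(X=x) · H(Y|X=x):
  P(Y|X=0) = (3/5, 1/10, 3/10), H(Y|X=0) = 0.8979, weight P(X=0) = 5/9
  P(Y|X=1) = (7/16, 3/16, 3/8), H(Y|X=1) = 1.0434, weight P(X=1) = 4/9
H(Y|X) = 0.9626 nats

H(X) + H(Y|X) = 0.6870 + 0.9626 = 1.6495 nats

Both sides equal 1.6495 nats. ✓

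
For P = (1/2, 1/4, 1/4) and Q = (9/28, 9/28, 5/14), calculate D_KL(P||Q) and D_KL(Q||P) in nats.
D_KL(P||Q) = 0.0689, D_KL(Q||P) = 0.0661

KL divergence is not symmetric: D_KL(P||Q) ≠ D_KL(Q||P) in general.

D_KL(P||Q) = 0.0689 nats
D_KL(Q||P) = 0.0661 nats

No, they are not equal!

This asymmetry is why KL divergence is not a true distance metric.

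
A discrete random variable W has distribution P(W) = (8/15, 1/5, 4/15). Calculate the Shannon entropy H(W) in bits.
1.4566 bits

Shannon entropy is H(X) = -Σ p(x) log p(x).

For P = (8/15, 1/5, 4/15):
H = -8/15 × log_2(8/15) -1/5 × log_2(1/5) -4/15 × log_2(4/15)
H = 1.4566 bits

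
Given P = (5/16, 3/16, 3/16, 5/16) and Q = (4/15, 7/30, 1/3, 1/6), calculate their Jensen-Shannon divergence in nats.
0.0238 nats

Jensen-Shannon divergence is:
JSD(P||Q) = 0.5 × D_KL(P||M) + 0.5 × D_KL(Q||M)
where M = 0.5 × (P + Q) is the mixture distribution.

M = 0.5 × (5/16, 3/16, 3/16, 5/16) + 0.5 × (4/15, 7/30, 1/3, 1/6) = (0.289583, 0.210417, 0.260417, 0.239583)

D_KL(P||M) = 0.0236 nats
D_KL(Q||M) = 0.0239 nats

JSD(P||Q) = 0.5 × 0.0236 + 0.5 × 0.0239 = 0.0238 nats

Unlike KL divergence, JSD is symmetric and bounded: 0 ≤ JSD ≤ log(2).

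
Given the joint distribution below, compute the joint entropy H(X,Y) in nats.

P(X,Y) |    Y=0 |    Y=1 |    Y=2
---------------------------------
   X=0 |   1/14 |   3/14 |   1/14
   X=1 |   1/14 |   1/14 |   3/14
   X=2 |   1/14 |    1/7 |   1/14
2.0692 nats

Joint entropy is H(X,Y) = -Σ_{x,y} p(x,y) log p(x,y).

Summing over all non-zero entries:
H(X,Y) = -[1/14·log_e(1/14) + 3/14·log_e(3/14) + 1/14·log_e(1/14) + 1/14·log_e(1/14) + 1/14·log_e(1/14) + 3/14·log_e(3/14) + 1/14·log_e(1/14) + 1/7·log_e(1/7) + 1/14·log_e(1/14)]
H(X,Y) = 2.0692 nats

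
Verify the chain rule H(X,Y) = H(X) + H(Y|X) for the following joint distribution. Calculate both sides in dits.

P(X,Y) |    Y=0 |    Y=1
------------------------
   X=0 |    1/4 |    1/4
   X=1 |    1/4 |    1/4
H(X,Y) = 0.6021, H(X) = 0.3010, H(Y|X) = 0.3010 (all in dits)

Chain rule: H(X,Y) = H(X) + H(Y|X)

Left side — joint entropy directly:
H(X,Y) = -Σ p(x,y) log p(x,y) = 0.6021 dits

Right side — compute H(Y|X) from the conditional distributions:
P(X) = (1/2, 1/2), so H(X) = 0.3010 dits
H(Y|X) = Σ_x P(X=x) · H(Y|X=x):
  P(Y|X=0) = (1/2, 1/2), H(Y|X=0) = 0.3010, weight P(X=0) = 1/2
  P(Y|X=1) = (1/2, 1/2), H(Y|X=1) = 0.3010, weight P(X=1) = 1/2
H(Y|X) = 0.3010 dits

H(X) + H(Y|X) = 0.3010 + 0.3010 = 0.6021 dits

Both sides equal 0.6021 dits. ✓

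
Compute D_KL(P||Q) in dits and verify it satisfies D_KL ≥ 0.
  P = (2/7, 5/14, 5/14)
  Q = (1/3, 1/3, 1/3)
0.0023 dits

KL divergence satisfies the Gibbs inequality: D_KL(P||Q) ≥ 0 for all distributions P, Q.

D_KL(P||Q) = Σ p(x) log(p(x)/q(x))
Term by term:
  x=0: 2/7 × log_10[(2/7)/(1/3)] = -0.0191
  x=1: 5/14 × log_10[(5/14)/(1/3)] = 0.0107
  x=2: 5/14 × log_10[(5/14)/(1/3)] = 0.0107
D_KL(P||Q) = 0.0023 dits

D_KL(P||Q) = 0.0023 ≥ 0 ✓

This non-negativity is a fundamental property: relative entropy cannot be negative because it measures how different Q is from P.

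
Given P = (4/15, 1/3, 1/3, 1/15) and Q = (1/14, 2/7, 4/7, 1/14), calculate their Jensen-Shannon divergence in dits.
0.0203 dits

Jensen-Shannon divergence is:
JSD(P||Q) = 0.5 × D_KL(P||M) + 0.5 × D_KL(Q||M)
where M = 0.5 × (P + Q) is the mixture distribution.

M = 0.5 × (4/15, 1/3, 1/3, 1/15) + 0.5 × (1/14, 2/7, 4/7, 1/14) = (0.169048, 0.309524, 0.452381, 0.0690476)

D_KL(P||M) = 0.0183 dits
D_KL(Q||M) = 0.0224 dits

JSD(P||Q) = 0.5 × 0.0183 + 0.5 × 0.0224 = 0.0203 dits

Unlike KL divergence, JSD is symmetric and bounded: 0 ≤ JSD ≤ log(2).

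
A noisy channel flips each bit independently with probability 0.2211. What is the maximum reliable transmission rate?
0.2378 bits

For a binary symmetric channel (BSC) with error probability p:
Capacity C = 1 - H(p) bits per symbol

where H(p) = -p log₂(p) - (1-p) log₂(1-p) is the binary entropy function.

H(0.2211) = 0.7622 bits
C = 1 - 0.7622 = 0.2378 bits per symbol

This means we can reliably transmit up to 0.2378 bits of information per channel use.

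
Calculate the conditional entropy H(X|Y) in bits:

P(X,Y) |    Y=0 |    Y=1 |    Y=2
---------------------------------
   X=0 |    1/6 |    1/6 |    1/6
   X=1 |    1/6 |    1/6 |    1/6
1.0000 bits

Using the chain rule: H(X|Y) = H(X,Y) - H(Y)

First, compute H(X,Y) = 2.5850 bits

Marginal P(Y) = (1/3, 1/3, 1/3)
H(Y) = 1.5850 bits

H(X|Y) = H(X,Y) - H(Y) = 2.5850 - 1.5850 = 1.0000 bits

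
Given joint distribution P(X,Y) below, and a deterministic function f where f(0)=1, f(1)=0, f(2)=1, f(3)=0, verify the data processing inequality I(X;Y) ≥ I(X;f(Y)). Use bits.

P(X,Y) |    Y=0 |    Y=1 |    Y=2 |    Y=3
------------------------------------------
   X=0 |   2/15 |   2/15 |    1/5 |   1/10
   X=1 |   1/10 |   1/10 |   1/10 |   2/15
I(X;Y) = 0.0220, I(X;f(Y)) = 0.0114, inequality holds: 0.0220 ≥ 0.0114

Data Processing Inequality: For any Markov chain X → Y → Z, we have I(X;Y) ≥ I(X;Z).

Here Z = f(Y) is a deterministic function of Y, forming X → Y → Z.

Original I(X;Y) = 0.0220 bits

After applying f:
P(X,Z) where Z=f(Y):
- P(X,Z=0) = P(X,Y=1) + P(X,Y=3)
- P(X,Z=1) = P(X,Y=0) + P(X,Y=2)

I(X;Z) = I(X;f(Y)) = 0.0114 bits

Verification: 0.0220 ≥ 0.0114 ✓

Information cannot be created by processing; the function f can only lose information about X.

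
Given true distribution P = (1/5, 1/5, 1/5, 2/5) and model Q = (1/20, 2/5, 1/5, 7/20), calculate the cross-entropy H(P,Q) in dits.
0.6620 dits

Cross-entropy: H(P,Q) = -Σ p(x) log q(x)

Alternatively: H(P,Q) = H(P) + D_KL(P||Q)
H(P) = 0.5786 dits
D_KL(P||Q) = 0.0834 dits

H(P,Q) = 0.5786 + 0.0834 = 0.6620 dits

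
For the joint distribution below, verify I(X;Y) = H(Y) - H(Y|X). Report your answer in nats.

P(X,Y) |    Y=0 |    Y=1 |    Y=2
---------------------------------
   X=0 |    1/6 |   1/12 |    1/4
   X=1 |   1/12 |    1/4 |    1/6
I(X;Y) = 0.0662 nats

Mutual information has multiple equivalent forms:
- I(X;Y) = H(X) - H(X|Y)
- I(X;Y) = H(Y) - H(Y|X)
- I(X;Y) = H(X) + H(Y) - H(X,Y)

Computing all quantities:
H(X) = 0.6931, H(Y) = 1.0776, H(X,Y) = 1.7046
H(X|Y) = 0.6270, H(Y|X) = 1.0114

Verification:
H(X) - H(X|Y) = 0.6931 - 0.6270 = 0.0662
H(Y) - H(Y|X) = 1.0776 - 1.0114 = 0.0662
H(X) + H(Y) - H(X,Y) = 0.6931 + 1.0776 - 1.7046 = 0.0662

All forms give I(X;Y) = 0.0662 nats. ✓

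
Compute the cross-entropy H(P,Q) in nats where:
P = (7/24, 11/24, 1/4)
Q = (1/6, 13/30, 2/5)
1.1349 nats

Cross-entropy: H(P,Q) = -Σ p(x) log q(x)

Alternatively: H(P,Q) = H(P) + D_KL(P||Q)
H(P) = 1.0635 nats
D_KL(P||Q) = 0.0714 nats

H(P,Q) = 1.0635 + 0.0714 = 1.1349 nats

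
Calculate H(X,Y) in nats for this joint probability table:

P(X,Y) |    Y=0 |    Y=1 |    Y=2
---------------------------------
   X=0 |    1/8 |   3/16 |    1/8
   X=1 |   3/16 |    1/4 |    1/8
1.7541 nats

Joint entropy is H(X,Y) = -Σ_{x,y} p(x,y) log p(x,y).

Summing over all non-zero entries:
H(X,Y) = -[1/8·log_e(1/8) + 3/16·log_e(3/16) + 1/8·log_e(1/8) + 3/16·log_e(3/16) + 1/4·log_e(1/4) + 1/8·log_e(1/8)]
H(X,Y) = 1.7541 nats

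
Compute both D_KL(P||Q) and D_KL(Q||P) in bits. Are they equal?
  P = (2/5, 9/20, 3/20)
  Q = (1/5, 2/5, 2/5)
D_KL(P||Q) = 0.2642, D_KL(Q||P) = 0.2980

KL divergence is not symmetric: D_KL(P||Q) ≠ D_KL(Q||P) in general.

D_KL(P||Q) = 0.2642 bits
D_KL(Q||P) = 0.2980 bits

No, they are not equal!

This asymmetry is why KL divergence is not a true distance metric.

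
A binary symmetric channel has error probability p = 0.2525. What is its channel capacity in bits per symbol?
0.1848 bits

For a binary symmetric channel (BSC) with error probability p:
Capacity C = 1 - H(p) bits per symbol

where H(p) = -p log₂(p) - (1-p) log₂(1-p) is the binary entropy function.

H(0.2525) = 0.8152 bits
C = 1 - 0.8152 = 0.1848 bits per symbol

This means we can reliably transmit up to 0.1848 bits of information per channel use.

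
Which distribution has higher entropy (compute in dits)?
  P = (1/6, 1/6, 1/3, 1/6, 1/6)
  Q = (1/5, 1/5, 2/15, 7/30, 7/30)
Q

Computing entropies in dits:
H(P) = 0.6778
H(Q) = 0.6912

Distribution Q has higher entropy.

Intuition: The distribution closer to uniform (more spread out) has higher entropy.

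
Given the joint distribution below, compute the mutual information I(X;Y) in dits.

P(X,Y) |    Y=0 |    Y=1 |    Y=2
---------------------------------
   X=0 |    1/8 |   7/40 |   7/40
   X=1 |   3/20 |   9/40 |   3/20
0.0017 dits

Mutual information: I(X;Y) = H(X) + H(Y) - H(X,Y)

Marginals:
P(X) = (19/40, 21/40), H(X) = 0.3005 dits
P(Y) = (11/40, 2/5, 13/40), H(Y) = 0.4720 dits

Joint entropy: H(X,Y) = 0.7708 dits

I(X;Y) = 0.3005 + 0.4720 - 0.7708 = 0.0017 dits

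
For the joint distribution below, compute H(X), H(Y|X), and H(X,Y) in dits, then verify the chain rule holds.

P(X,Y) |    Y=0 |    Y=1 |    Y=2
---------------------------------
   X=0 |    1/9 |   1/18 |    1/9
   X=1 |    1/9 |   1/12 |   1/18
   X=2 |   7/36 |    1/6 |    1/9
H(X,Y) = 0.9215, H(X) = 0.4589, H(Y|X) = 0.4626 (all in dits)

Chain rule: H(X,Y) = H(X) + H(Y|X)

Left side — joint entropy directly:
H(X,Y) = -Σ p(x,y) log p(x,y) = 0.9215 dits

Right side — compute H(Y|X) from the conditional distributions:
P(X) = (5/18, 1/4, 17/36), so H(X) = 0.4589 dits
H(Y|X) = Σ_x P(X=x) · H(Y|X=x):
  P(Y|X=0) = (2/5, 1/5, 2/5), H(Y|X=0) = 0.4581, weight P(X=0) = 5/18
  P(Y|X=1) = (4/9, 1/3, 2/9), H(Y|X=1) = 0.4607, weight P(X=1) = 1/4
  P(Y|X=2) = (7/17, 6/17, 4/17), H(Y|X=2) = 0.4662, weight P(X=2) = 17/36
H(Y|X) = 0.4626 dits

H(X) + H(Y|X) = 0.4589 + 0.4626 = 0.9215 dits

Both sides equal 0.9215 dits. ✓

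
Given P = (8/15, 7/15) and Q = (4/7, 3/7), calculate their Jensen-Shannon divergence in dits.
0.0003 dits

Jensen-Shannon divergence is:
JSD(P||Q) = 0.5 × D_KL(P||M) + 0.5 × D_KL(Q||M)
where M = 0.5 × (P + Q) is the mixture distribution.

M = 0.5 × (8/15, 7/15) + 0.5 × (4/7, 3/7) = (0.552381, 0.447619)

D_KL(P||M) = 0.0003 dits
D_KL(Q||M) = 0.0003 dits

JSD(P||Q) = 0.5 × 0.0003 + 0.5 × 0.0003 = 0.0003 dits

Unlike KL divergence, JSD is symmetric and bounded: 0 ≤ JSD ≤ log(2).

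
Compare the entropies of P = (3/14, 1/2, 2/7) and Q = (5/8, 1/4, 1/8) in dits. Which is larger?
P

Computing entropies in dits:
H(P) = 0.4493
H(Q) = 0.3910

Distribution P has higher entropy.

Intuition: The distribution closer to uniform (more spread out) has higher entropy.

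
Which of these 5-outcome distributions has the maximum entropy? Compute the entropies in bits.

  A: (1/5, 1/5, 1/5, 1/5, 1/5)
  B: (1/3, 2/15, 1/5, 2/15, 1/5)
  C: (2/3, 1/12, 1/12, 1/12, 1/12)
A

For a discrete distribution over n outcomes, entropy is maximized by the uniform distribution.

Computing entropies:
H(A) = 2.3219 bits
H(B) = 2.2323 bits
H(C) = 1.5850 bits

The uniform distribution (where all probabilities equal 1/5) achieves the maximum entropy of log_2(5) = 2.3219 bits.

Distribution A has the highest entropy.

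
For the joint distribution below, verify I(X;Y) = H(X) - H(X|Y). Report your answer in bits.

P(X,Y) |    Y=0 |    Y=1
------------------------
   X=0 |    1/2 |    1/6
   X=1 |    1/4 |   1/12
I(X;Y) = 0.0000 bits

Mutual information has multiple equivalent forms:
- I(X;Y) = H(X) - H(X|Y)
- I(X;Y) = H(Y) - H(Y|X)
- I(X;Y) = H(X) + H(Y) - H(X,Y)

Computing all quantities:
H(X) = 0.9183, H(Y) = 0.8113, H(X,Y) = 1.7296
H(X|Y) = 0.9183, H(Y|X) = 0.8113

Verification:
H(X) - H(X|Y) = 0.9183 - 0.9183 = 0.0000
H(Y) - H(Y|X) = 0.8113 - 0.8113 = 0.0000
H(X) + H(Y) - H(X,Y) = 0.9183 + 0.8113 - 1.7296 = 0.0000

All forms give I(X;Y) = 0.0000 bits. ✓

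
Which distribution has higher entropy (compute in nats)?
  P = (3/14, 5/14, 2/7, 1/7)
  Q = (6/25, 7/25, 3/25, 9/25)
P

Computing entropies in nats:
H(P) = 1.3337
H(Q) = 1.3212

Distribution P has higher entropy.

Intuition: The distribution closer to uniform (more spread out) has higher entropy.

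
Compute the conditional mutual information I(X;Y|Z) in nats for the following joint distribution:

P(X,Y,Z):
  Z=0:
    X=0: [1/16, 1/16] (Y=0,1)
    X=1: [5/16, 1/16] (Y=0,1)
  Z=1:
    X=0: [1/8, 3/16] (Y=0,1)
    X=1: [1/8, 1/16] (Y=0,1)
0.0425 nats

Conditional mutual information: I(X;Y|Z) = H(X|Z) + H(Y|Z) - H(X,Y|Z)

H(Z) = 0.6931
H(X,Z) = 1.3051 → H(X|Z) = 0.6119
H(Y,Z) = 1.3209 → H(Y|Z) = 0.6277
H(X,Y,Z) = 1.8904 → H(X,Y|Z) = 1.1972

I(X;Y|Z) = 0.6119 + 0.6277 - 1.1972 = 0.0425 nats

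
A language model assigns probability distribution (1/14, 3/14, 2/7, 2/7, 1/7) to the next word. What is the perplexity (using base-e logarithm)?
4.5378

Perplexity is e^H (or exp(H) for natural log).

First, H = -Σ p log p = 1.5125 nats
Perplexity = e^1.5125 = 4.5378

Interpretation: The model's uncertainty is equivalent to choosing uniformly among 4.5 options.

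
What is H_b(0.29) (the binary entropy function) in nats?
0.6022 nats

The binary entropy function is:
H(p) = -p log(p) - (1-p) log(1-p)

H(0.29) = -0.29 × log_e(0.29) - 0.71 × log_e(0.71)
H(0.29) = 0.6022 nats

Note: Binary entropy is maximized at p=0.5 (H=1 bit) and minimized at p=0 or p=1 (H=0).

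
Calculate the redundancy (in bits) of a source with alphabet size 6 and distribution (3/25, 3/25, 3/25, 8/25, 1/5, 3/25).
0.1263 bits

Redundancy measures how far a source is from maximum entropy:
R = H_max - H(X)

Maximum entropy for 6 symbols: H_max = log_2(6) = 2.5850 bits
Actual entropy: H(X) = 2.4587 bits
Redundancy: R = 2.5850 - 2.4587 = 0.1263 bits

This redundancy represents potential for compression: the source could be compressed by 0.1263 bits per symbol.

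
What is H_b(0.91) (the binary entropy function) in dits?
0.1314 dits

The binary entropy function is:
H(p) = -p log(p) - (1-p) log(1-p)

H(0.91) = -0.91 × log_10(0.91) - 0.09 × log_10(0.09)
H(0.91) = 0.1314 dits

Note: Binary entropy is maximized at p=0.5 (H=1 bit) and minimized at p=0 or p=1 (H=0).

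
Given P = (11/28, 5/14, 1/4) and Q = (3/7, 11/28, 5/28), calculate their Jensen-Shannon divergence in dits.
0.0017 dits

Jensen-Shannon divergence is:
JSD(P||Q) = 0.5 × D_KL(P||M) + 0.5 × D_KL(Q||M)
where M = 0.5 × (P + Q) is the mixture distribution.

M = 0.5 × (11/28, 5/14, 1/4) + 0.5 × (3/7, 11/28, 5/28) = (0.410714, 3/8, 3/14)

D_KL(P||M) = 0.0016 dits
D_KL(Q||M) = 0.0017 dits

JSD(P||Q) = 0.5 × 0.0016 + 0.5 × 0.0017 = 0.0017 dits

Unlike KL divergence, JSD is symmetric and bounded: 0 ≤ JSD ≤ log(2).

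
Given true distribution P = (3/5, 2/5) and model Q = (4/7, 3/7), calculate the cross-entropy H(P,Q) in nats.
0.6747 nats

Cross-entropy: H(P,Q) = -Σ p(x) log q(x)

Alternatively: H(P,Q) = H(P) + D_KL(P||Q)
H(P) = 0.6730 nats
D_KL(P||Q) = 0.0017 nats

H(P,Q) = 0.6730 + 0.0017 = 0.6747 nats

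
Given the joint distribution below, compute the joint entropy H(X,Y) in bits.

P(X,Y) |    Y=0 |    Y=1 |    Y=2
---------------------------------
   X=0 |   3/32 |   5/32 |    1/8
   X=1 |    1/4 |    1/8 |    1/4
2.4886 bits

Joint entropy is H(X,Y) = -Σ_{x,y} p(x,y) log p(x,y).

Summing over all non-zero entries:
H(X,Y) = -[3/32·log_2(3/32) + 5/32·log_2(5/32) + 1/8·log_2(1/8) + 1/4·log_2(1/4) + 1/8·log_2(1/8) + 1/4·log_2(1/4)]
H(X,Y) = 2.4886 bits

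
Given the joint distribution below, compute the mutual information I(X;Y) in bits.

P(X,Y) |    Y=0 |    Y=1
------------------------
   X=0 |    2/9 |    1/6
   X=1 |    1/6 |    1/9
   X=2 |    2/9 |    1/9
0.0051 bits

Mutual information: I(X;Y) = H(X) + H(Y) - H(X,Y)

Marginals:
P(X) = (7/18, 5/18, 1/3), H(X) = 1.5715 bits
P(Y) = (11/18, 7/18), H(Y) = 0.9641 bits

Joint entropy: H(X,Y) = 2.5305 bits

I(X;Y) = 1.5715 + 0.9641 - 2.5305 = 0.0051 bits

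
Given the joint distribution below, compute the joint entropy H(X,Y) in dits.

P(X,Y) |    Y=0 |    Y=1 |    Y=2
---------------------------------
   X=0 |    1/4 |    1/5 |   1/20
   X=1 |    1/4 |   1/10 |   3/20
0.7295 dits

Joint entropy is H(X,Y) = -Σ_{x,y} p(x,y) log p(x,y).

Summing over all non-zero entries:
H(X,Y) = -[1/4·log_10(1/4) + 1/5·log_10(1/5) + 1/20·log_10(1/20) + 1/4·log_10(1/4) + 1/10·log_10(1/10) + 3/20·log_10(3/20)]
H(X,Y) = 0.7295 dits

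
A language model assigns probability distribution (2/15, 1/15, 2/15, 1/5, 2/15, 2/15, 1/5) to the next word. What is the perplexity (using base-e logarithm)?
6.6787

Perplexity is e^H (or exp(H) for natural log).

First, H = -Σ p log p = 1.8989 nats
Perplexity = e^1.8989 = 6.6787

Interpretation: The model's uncertainty is equivalent to choosing uniformly among 6.7 options.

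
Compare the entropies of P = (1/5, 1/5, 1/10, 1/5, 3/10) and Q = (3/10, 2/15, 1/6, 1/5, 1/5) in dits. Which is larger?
Q

Computing entropies in dits:
H(P) = 0.6762
H(Q) = 0.6828

Distribution Q has higher entropy.

Intuition: The distribution closer to uniform (more spread out) has higher entropy.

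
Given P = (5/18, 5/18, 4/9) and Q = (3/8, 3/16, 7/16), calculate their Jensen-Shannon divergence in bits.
0.0116 bits

Jensen-Shannon divergence is:
JSD(P||Q) = 0.5 × D_KL(P||M) + 0.5 × D_KL(Q||M)
where M = 0.5 × (P + Q) is the mixture distribution.

M = 0.5 × (5/18, 5/18, 4/9) + 0.5 × (3/8, 3/16, 7/16) = (0.326389, 0.232639, 0.440972)

D_KL(P||M) = 0.0115 bits
D_KL(Q||M) = 0.0118 bits

JSD(P||Q) = 0.5 × 0.0115 + 0.5 × 0.0118 = 0.0116 bits

Unlike KL divergence, JSD is symmetric and bounded: 0 ≤ JSD ≤ log(2).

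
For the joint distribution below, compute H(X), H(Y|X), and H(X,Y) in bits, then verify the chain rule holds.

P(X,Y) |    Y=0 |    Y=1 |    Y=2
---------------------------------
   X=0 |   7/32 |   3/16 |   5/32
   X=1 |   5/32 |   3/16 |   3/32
H(X,Y) = 2.5423, H(X) = 0.9887, H(Y|X) = 1.5536 (all in bits)

Chain rule: H(X,Y) = H(X) + H(Y|X)

Left side — joint entropy directly:
H(X,Y) = -Σ p(x,y) log p(x,y) = 2.5423 bits

Right side — compute H(Y|X) from the conditional distributions:
P(X) = (9/16, 7/16), so H(X) = 0.9887 bits
H(Y|X) = Σ_x P(X=x) · H(Y|X=x):
  P(Y|X=0) = (7/18, 1/3, 5/18), H(Y|X=0) = 1.5715, weight P(X=0) = 9/16
  P(Y|X=1) = (5/14, 3/7, 3/14), H(Y|X=1) = 1.5306, weight P(X=1) = 7/16
H(Y|X) = 1.5536 bits

H(X) + H(Y|X) = 0.9887 + 1.5536 = 2.5423 bits

Both sides equal 2.5423 bits. ✓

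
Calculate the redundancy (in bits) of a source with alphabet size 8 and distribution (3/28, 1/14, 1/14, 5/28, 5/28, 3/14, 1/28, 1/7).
0.1742 bits

Redundancy measures how far a source is from maximum entropy:
R = H_max - H(X)

Maximum entropy for 8 symbols: H_max = log_2(8) = 3.0000 bits
Actual entropy: H(X) = 2.8258 bits
Redundancy: R = 3.0000 - 2.8258 = 0.1742 bits

This redundancy represents potential for compression: the source could be compressed by 0.1742 bits per symbol.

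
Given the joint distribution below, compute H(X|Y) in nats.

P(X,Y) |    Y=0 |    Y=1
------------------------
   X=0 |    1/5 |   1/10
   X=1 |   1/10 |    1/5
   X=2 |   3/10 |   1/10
1.0227 nats

Using the chain rule: H(X|Y) = H(X,Y) - H(Y)

First, compute H(X,Y) = 1.6957 nats

Marginal P(Y) = (3/5, 2/5)
H(Y) = 0.6730 nats

H(X|Y) = H(X,Y) - H(Y) = 1.6957 - 0.6730 = 1.0227 nats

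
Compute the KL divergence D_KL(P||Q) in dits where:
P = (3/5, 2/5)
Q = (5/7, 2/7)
0.0130 dits

KL divergence: D_KL(P||Q) = Σ p(x) log(p(x)/q(x))

Computing term by term:
  x=0: 3/5 × log_10[(3/5)/(5/7)] = 3/5 × -0.0757 = -0.0454
  x=1: 2/5 × log_10[(2/5)/(2/7)] = 2/5 × 0.1461 = 0.0585

D_KL(P||Q) = 0.0130 dits

Note: KL divergence is always non-negative and equals 0 iff P = Q.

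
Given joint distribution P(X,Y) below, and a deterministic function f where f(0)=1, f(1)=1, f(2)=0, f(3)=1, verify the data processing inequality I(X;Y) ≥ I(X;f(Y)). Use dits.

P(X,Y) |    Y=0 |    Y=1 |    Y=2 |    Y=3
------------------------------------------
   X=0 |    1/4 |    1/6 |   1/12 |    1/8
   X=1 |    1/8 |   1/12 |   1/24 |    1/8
I(X;Y) = 0.0047, I(X;f(Y)) = 0.0002, inequality holds: 0.0047 ≥ 0.0002

Data Processing Inequality: For any Markov chain X → Y → Z, we have I(X;Y) ≥ I(X;Z).

Here Z = f(Y) is a deterministic function of Y, forming X → Y → Z.

Original I(X;Y) = 0.0047 dits

After applying f:
P(X,Z) where Z=f(Y):
- P(X,Z=0) = P(X,Y=2)
- P(X,Z=1) = P(X,Y=0) + P(X,Y=1) + P(X,Y=3)

I(X;Z) = I(X;f(Y)) = 0.0002 dits

Verification: 0.0047 ≥ 0.0002 ✓

Information cannot be created by processing; the function f can only lose information about X.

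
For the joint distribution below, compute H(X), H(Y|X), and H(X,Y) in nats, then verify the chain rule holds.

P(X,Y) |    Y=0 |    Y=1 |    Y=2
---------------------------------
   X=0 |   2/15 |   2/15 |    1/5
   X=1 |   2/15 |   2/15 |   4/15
H(X,Y) = 1.7490, H(X) = 0.6909, H(Y|X) = 1.0580 (all in nats)

Chain rule: H(X,Y) = H(X) + H(Y|X)

Left side — joint entropy directly:
H(X,Y) = -Σ p(x,y) log p(x,y) = 1.7490 nats

Right side — compute H(Y|X) from the conditional distributions:
P(X) = (7/15, 8/15), so H(X) = 0.6909 nats
H(Y|X) = Σ_x P(X=x) · H(Y|X=x):
  P(Y|X=0) = (2/7, 2/7, 3/7), H(Y|X=0) = 1.0790, weight P(X=0) = 7/15
  P(Y|X=1) = (1/4, 1/4, 1/2), H(Y|X=1) = 1.0397, weight P(X=1) = 8/15
H(Y|X) = 1.0580 nats

H(X) + H(Y|X) = 0.6909 + 1.0580 = 1.7490 nats

Both sides equal 1.7490 nats. ✓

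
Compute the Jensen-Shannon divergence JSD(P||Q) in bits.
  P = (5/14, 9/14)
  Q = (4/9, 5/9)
0.0057 bits

Jensen-Shannon divergence is:
JSD(P||Q) = 0.5 × D_KL(P||M) + 0.5 × D_KL(Q||M)
where M = 0.5 × (P + Q) is the mixture distribution.

M = 0.5 × (5/14, 9/14) + 0.5 × (4/9, 5/9) = (0.400794, 0.599206)

D_KL(P||M) = 0.0058 bits
D_KL(Q||M) = 0.0057 bits

JSD(P||Q) = 0.5 × 0.0058 + 0.5 × 0.0057 = 0.0057 bits

Unlike KL divergence, JSD is symmetric and bounded: 0 ≤ JSD ≤ log(2).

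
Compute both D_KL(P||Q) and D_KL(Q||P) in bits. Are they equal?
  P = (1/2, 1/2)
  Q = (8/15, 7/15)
D_KL(P||Q) = 0.0032, D_KL(Q||P) = 0.0032

KL divergence is not symmetric: D_KL(P||Q) ≠ D_KL(Q||P) in general.

D_KL(P||Q) = 0.0032 bits
D_KL(Q||P) = 0.0032 bits

In this case they happen to be equal (to 4 decimal places).

This asymmetry is why KL divergence is not a true distance metric.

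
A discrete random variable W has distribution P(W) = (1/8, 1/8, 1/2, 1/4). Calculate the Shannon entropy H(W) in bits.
1.7500 bits

Shannon entropy is H(X) = -Σ p(x) log p(x).

For P = (1/8, 1/8, 1/2, 1/4):
H = -1/8 × log_2(1/8) -1/8 × log_2(1/8) -1/2 × log_2(1/2) -1/4 × log_2(1/4)
H = 1.7500 bits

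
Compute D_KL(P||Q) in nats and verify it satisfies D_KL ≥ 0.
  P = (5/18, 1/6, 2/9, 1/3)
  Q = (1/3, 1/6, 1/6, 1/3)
0.0133 nats

KL divergence satisfies the Gibbs inequality: D_KL(P||Q) ≥ 0 for all distributions P, Q.

D_KL(P||Q) = Σ p(x) log(p(x)/q(x))
Term by term:
  x=0: 5/18 × log_e[(5/18)/(1/3)] = -0.0506
  x=1: 1/6 × log_e[(1/6)/(1/6)] = 0.0000
  x=2: 2/9 × log_e[(2/9)/(1/6)] = 0.0639
  x=3: 1/3 × log_e[(1/3)/(1/3)] = 0.0000
D_KL(P||Q) = 0.0133 nats

D_KL(P||Q) = 0.0133 ≥ 0 ✓

This non-negativity is a fundamental property: relative entropy cannot be negative because it measures how different Q is from P.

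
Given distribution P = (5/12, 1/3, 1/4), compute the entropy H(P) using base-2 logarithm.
1.5546 bits

Shannon entropy is H(X) = -Σ p(x) log p(x).

For P = (5/12, 1/3, 1/4):
H = -5/12 × log_2(5/12) -1/3 × log_2(1/3) -1/4 × log_2(1/4)
H = 1.5546 bits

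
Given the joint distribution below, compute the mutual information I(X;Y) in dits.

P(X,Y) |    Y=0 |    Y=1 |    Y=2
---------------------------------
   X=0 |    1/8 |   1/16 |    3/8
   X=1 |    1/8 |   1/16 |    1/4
0.0021 dits

Mutual information: I(X;Y) = H(X) + H(Y) - H(X,Y)

Marginals:
P(X) = (9/16, 7/16), H(X) = 0.2976 dits
P(Y) = (1/4, 1/8, 5/8), H(Y) = 0.3910 dits

Joint entropy: H(X,Y) = 0.6865 dits

I(X;Y) = 0.2976 + 0.3910 - 0.6865 = 0.0021 dits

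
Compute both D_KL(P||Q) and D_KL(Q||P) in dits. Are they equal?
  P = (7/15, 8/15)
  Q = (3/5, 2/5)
D_KL(P||Q) = 0.0157, D_KL(Q||P) = 0.0155

KL divergence is not symmetric: D_KL(P||Q) ≠ D_KL(Q||P) in general.

D_KL(P||Q) = 0.0157 dits
D_KL(Q||P) = 0.0155 dits

No, they are not equal!

This asymmetry is why KL divergence is not a true distance metric.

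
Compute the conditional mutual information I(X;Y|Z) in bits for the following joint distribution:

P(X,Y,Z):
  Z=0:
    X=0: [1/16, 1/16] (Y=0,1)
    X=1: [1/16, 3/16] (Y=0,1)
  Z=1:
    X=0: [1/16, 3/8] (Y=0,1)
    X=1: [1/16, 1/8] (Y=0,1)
0.0367 bits

Conditional mutual information: I(X;Y|Z) = H(X|Z) + H(Y|Z) - H(X,Y|Z)

H(Z) = 0.9544
H(X,Z) = 1.8496 → H(X|Z) = 0.8952
H(Y,Z) = 1.7500 → H(Y|Z) = 0.7956
H(X,Y,Z) = 2.6085 → H(X,Y|Z) = 1.6540

I(X;Y|Z) = 0.8952 + 0.7956 - 1.6540 = 0.0367 bits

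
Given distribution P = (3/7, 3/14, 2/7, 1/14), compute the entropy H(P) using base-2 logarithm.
1.7885 bits

Shannon entropy is H(X) = -Σ p(x) log p(x).

For P = (3/7, 3/14, 2/7, 1/14):
H = -3/7 × log_2(3/7) -3/14 × log_2(3/14) -2/7 × log_2(2/7) -1/14 × log_2(1/14)
H = 1.7885 bits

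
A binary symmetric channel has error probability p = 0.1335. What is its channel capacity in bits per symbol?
0.4330 bits

For a binary symmetric channel (BSC) with error probability p:
Capacity C = 1 - H(p) bits per symbol

where H(p) = -p log₂(p) - (1-p) log₂(1-p) is the binary entropy function.

H(0.1335) = 0.5670 bits
C = 1 - 0.5670 = 0.4330 bits per symbol

This means we can reliably transmit up to 0.4330 bits of information per channel use.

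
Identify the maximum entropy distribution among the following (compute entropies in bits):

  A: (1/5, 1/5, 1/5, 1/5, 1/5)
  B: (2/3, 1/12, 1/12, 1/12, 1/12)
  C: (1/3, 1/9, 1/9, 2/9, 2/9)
A

For a discrete distribution over n outcomes, entropy is maximized by the uniform distribution.

Computing entropies:
H(A) = 2.3219 bits
H(B) = 1.5850 bits
H(C) = 2.1972 bits

The uniform distribution (where all probabilities equal 1/5) achieves the maximum entropy of log_2(5) = 2.3219 bits.

Distribution A has the highest entropy.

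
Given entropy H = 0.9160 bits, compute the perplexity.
1.8869

Perplexity is 2^H (or exp(H) for natural log).

H = 0.9160 bits
Perplexity = 2^0.9160 = 1.8869

Interpretation: The model's uncertainty is equivalent to choosing uniformly among 1.9 options.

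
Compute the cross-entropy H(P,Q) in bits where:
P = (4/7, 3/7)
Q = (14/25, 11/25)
0.9856 bits

Cross-entropy: H(P,Q) = -Σ p(x) log q(x)

Alternatively: H(P,Q) = H(P) + D_KL(P||Q)
H(P) = 0.9852 bits
D_KL(P||Q) = 0.0004 bits

H(P,Q) = 0.9852 + 0.0004 = 0.9856 bits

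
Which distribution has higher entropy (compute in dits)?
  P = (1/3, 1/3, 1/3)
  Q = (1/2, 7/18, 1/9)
P

Computing entropies in dits:
H(P) = 0.4771
H(Q) = 0.4161

Distribution P has higher entropy.

Intuition: The distribution closer to uniform (more spread out) has higher entropy.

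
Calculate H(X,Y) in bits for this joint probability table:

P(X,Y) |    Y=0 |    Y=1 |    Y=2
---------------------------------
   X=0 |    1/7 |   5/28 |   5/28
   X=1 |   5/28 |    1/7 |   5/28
2.5774 bits

Joint entropy is H(X,Y) = -Σ_{x,y} p(x,y) log p(x,y).

Summing over all non-zero entries:
H(X,Y) = -[1/7·log_2(1/7) + 5/28·log_2(5/28) + 5/28·log_2(5/28) + 5/28·log_2(5/28) + 1/7·log_2(1/7) + 5/28·log_2(5/28)]
H(X,Y) = 2.5774 bits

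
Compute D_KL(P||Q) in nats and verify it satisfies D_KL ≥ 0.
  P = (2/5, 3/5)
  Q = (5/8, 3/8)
0.1035 nats

KL divergence satisfies the Gibbs inequality: D_KL(P||Q) ≥ 0 for all distributions P, Q.

D_KL(P||Q) = Σ p(x) log(p(x)/q(x))
Term by term:
  x=0: 2/5 × log_e[(2/5)/(5/8)] = -0.1785
  x=1: 3/5 × log_e[(3/5)/(3/8)] = 0.2820
D_KL(P||Q) = 0.1035 nats

D_KL(P||Q) = 0.1035 ≥ 0 ✓

This non-negativity is a fundamental property: relative entropy cannot be negative because it measures how different Q is from P.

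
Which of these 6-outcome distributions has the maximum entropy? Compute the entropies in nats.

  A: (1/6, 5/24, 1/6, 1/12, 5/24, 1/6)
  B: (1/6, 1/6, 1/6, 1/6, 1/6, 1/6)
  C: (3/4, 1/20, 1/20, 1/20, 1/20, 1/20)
B

For a discrete distribution over n outcomes, entropy is maximized by the uniform distribution.

Computing entropies:
H(A) = 1.7565 nats
H(B) = 1.7918 nats
H(C) = 0.9647 nats

The uniform distribution (where all probabilities equal 1/6) achieves the maximum entropy of log_e(6) = 1.7918 nats.

Distribution B has the highest entropy.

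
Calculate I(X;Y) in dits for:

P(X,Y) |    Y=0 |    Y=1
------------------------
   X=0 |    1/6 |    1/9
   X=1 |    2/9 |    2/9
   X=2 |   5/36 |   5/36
0.0018 dits

Mutual information: I(X;Y) = H(X) + H(Y) - H(X,Y)

Marginals:
P(X) = (5/18, 4/9, 5/18), H(X) = 0.4656 dits
P(Y) = (19/36, 17/36), H(Y) = 0.3004 dits

Joint entropy: H(X,Y) = 0.7642 dits

I(X;Y) = 0.4656 + 0.3004 - 0.7642 = 0.0018 dits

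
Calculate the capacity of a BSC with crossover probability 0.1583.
0.3698 bits

For a binary symmetric channel (BSC) with error probability p:
Capacity C = 1 - H(p) bits per symbol

where H(p) = -p log₂(p) - (1-p) log₂(1-p) is the binary entropy function.

H(0.1583) = 0.6302 bits
C = 1 - 0.6302 = 0.3698 bits per symbol

This means we can reliably transmit up to 0.3698 bits of information per channel use.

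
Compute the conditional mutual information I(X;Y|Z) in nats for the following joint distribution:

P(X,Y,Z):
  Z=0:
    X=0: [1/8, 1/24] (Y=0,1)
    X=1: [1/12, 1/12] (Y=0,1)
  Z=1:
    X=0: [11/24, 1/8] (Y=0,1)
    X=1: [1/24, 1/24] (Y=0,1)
0.0253 nats

Conditional mutual information: I(X;Y|Z) = H(X|Z) + H(Y|Z) - H(X,Y|Z)

H(Z) = 0.6365
H(X,Z) = 1.1187 → H(X|Z) = 0.4822
H(Y,Z) = 1.2319 → H(Y|Z) = 0.5954
H(X,Y,Z) = 1.6888 → H(X,Y|Z) = 1.0523

I(X;Y|Z) = 0.4822 + 0.5954 - 1.0523 = 0.0253 nats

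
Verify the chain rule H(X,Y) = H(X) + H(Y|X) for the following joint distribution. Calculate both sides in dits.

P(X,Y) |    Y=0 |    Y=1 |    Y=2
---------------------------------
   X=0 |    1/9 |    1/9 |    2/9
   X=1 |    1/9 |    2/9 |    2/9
H(X,Y) = 0.7536, H(X) = 0.2983, H(Y|X) = 0.4552 (all in dits)

Chain rule: H(X,Y) = H(X) + H(Y|X)

Left side — joint entropy directly:
H(X,Y) = -Σ p(x,y) log p(x,y) = 0.7536 dits

Right side — compute H(Y|X) from the conditional distributions:
P(X) = (4/9, 5/9), so H(X) = 0.2983 dits
H(Y|X) = Σ_x P(X=x) · H(Y|X=x):
  P(Y|X=0) = (1/4, 1/4, 1/2), H(Y|X=0) = 0.4515, weight P(X=0) = 4/9
  P(Y|X=1) = (1/5, 2/5, 2/5), H(Y|X=1) = 0.4581, weight P(X=1) = 5/9
H(Y|X) = 0.4552 dits

H(X) + H(Y|X) = 0.2983 + 0.4552 = 0.7536 dits

Both sides equal 0.7536 dits. ✓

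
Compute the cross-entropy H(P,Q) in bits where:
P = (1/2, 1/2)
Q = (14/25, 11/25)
1.0105 bits

Cross-entropy: H(P,Q) = -Σ p(x) log q(x)

Alternatively: H(P,Q) = H(P) + D_KL(P||Q)
H(P) = 1.0000 bits
D_KL(P||Q) = 0.0105 bits

H(P,Q) = 1.0000 + 0.0105 = 1.0105 bits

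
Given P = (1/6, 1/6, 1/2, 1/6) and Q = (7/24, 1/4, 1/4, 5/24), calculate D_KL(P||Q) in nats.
0.1485 nats

KL divergence: D_KL(P||Q) = Σ p(x) log(p(x)/q(x))

Computing term by term:
  x=0: 1/6 × log_e[(1/6)/(7/24)] = 1/6 × -0.5596 = -0.0933
  x=1: 1/6 × log_e[(1/6)/(1/4)] = 1/6 × -0.4055 = -0.0676
  x=2: 1/2 × log_e[(1/2)/(1/4)] = 1/2 × 0.6931 = 0.3466
  x=3: 1/6 × log_e[(1/6)/(5/24)] = 1/6 × -0.2231 = -0.0372

D_KL(P||Q) = 0.1485 nats

Note: KL divergence is always non-negative and equals 0 iff P = Q.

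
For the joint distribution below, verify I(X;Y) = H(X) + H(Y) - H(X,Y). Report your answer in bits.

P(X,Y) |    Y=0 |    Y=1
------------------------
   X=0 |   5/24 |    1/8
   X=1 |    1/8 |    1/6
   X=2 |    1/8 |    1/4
I(X;Y) = 0.0451 bits

Mutual information has multiple equivalent forms:
- I(X;Y) = H(X) - H(X|Y)
- I(X;Y) = H(Y) - H(Y|X)
- I(X;Y) = H(X) + H(Y) - H(X,Y)

Computing all quantities:
H(X) = 1.5774, H(Y) = 0.9950, H(X,Y) = 2.5273
H(X|Y) = 1.5323, H(Y|X) = 0.9499

Verification:
H(X) - H(X|Y) = 1.5774 - 1.5323 = 0.0451
H(Y) - H(Y|X) = 0.9950 - 0.9499 = 0.0451
H(X) + H(Y) - H(X,Y) = 1.5774 + 0.9950 - 2.5273 = 0.0451

All forms give I(X;Y) = 0.0451 bits. ✓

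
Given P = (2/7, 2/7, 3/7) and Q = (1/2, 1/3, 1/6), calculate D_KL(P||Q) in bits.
0.2897 bits

KL divergence: D_KL(P||Q) = Σ p(x) log(p(x)/q(x))

Computing term by term:
  x=0: 2/7 × log_2[(2/7)/(1/2)] = 2/7 × -0.8074 = -0.2307
  x=1: 2/7 × log_2[(2/7)/(1/3)] = 2/7 × -0.2224 = -0.0635
  x=2: 3/7 × log_2[(3/7)/(1/6)] = 3/7 × 1.3626 = 0.5840

D_KL(P||Q) = 0.2897 bits

Note: KL divergence is always non-negative and equals 0 iff P = Q.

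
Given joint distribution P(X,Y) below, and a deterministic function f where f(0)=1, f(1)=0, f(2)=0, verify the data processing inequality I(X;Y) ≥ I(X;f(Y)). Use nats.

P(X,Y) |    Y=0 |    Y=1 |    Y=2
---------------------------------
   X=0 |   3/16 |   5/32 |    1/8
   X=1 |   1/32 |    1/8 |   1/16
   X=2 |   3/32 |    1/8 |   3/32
I(X;Y) = 0.0282, I(X;f(Y)) = 0.0250, inequality holds: 0.0282 ≥ 0.0250

Data Processing Inequality: For any Markov chain X → Y → Z, we have I(X;Y) ≥ I(X;Z).

Here Z = f(Y) is a deterministic function of Y, forming X → Y → Z.

Original I(X;Y) = 0.0282 nats

After applying f:
P(X,Z) where Z=f(Y):
- P(X,Z=0) = P(X,Y=1) + P(X,Y=2)
- P(X,Z=1) = P(X,Y=0)

I(X;Z) = I(X;f(Y)) = 0.0250 nats

Verification: 0.0282 ≥ 0.0250 ✓

Information cannot be created by processing; the function f can only lose information about X.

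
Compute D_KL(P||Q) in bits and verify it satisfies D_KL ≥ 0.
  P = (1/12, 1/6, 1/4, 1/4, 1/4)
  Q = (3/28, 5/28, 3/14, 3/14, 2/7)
0.0162 bits

KL divergence satisfies the Gibbs inequality: D_KL(P||Q) ≥ 0 for all distributions P, Q.

D_KL(P||Q) = Σ p(x) log(p(x)/q(x))
Term by term:
  x=0: 1/12 × log_2[(1/12)/(3/28)] = -0.0302
  x=1: 1/6 × log_2[(1/6)/(5/28)] = -0.0166
  x=2: 1/4 × log_2[(1/4)/(3/14)] = 0.0556
  x=3: 1/4 × log_2[(1/4)/(3/14)] = 0.0556
  x=4: 1/4 × log_2[(1/4)/(2/7)] = -0.0482
D_KL(P||Q) = 0.0162 bits

D_KL(P||Q) = 0.0162 ≥ 0 ✓

This non-negativity is a fundamental property: relative entropy cannot be negative because it measures how different Q is from P.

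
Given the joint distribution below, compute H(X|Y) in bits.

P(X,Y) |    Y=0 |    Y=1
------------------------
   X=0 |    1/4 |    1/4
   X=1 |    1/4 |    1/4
1.0000 bits

Using the chain rule: H(X|Y) = H(X,Y) - H(Y)

First, compute H(X,Y) = 2.0000 bits

Marginal P(Y) = (1/2, 1/2)
H(Y) = 1.0000 bits

H(X|Y) = H(X,Y) - H(Y) = 2.0000 - 1.0000 = 1.0000 bits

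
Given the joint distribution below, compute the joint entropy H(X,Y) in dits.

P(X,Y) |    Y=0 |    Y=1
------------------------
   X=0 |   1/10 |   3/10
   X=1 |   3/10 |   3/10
0.5706 dits

Joint entropy is H(X,Y) = -Σ_{x,y} p(x,y) log p(x,y).

Summing over all non-zero entries:
H(X,Y) = -[1/10·log_10(1/10) + 3/10·log_10(3/10) + 3/10·log_10(3/10) + 3/10·log_10(3/10)]
H(X,Y) = 0.5706 dits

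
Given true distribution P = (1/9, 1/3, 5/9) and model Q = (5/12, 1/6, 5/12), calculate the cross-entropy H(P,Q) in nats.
1.1809 nats

Cross-entropy: H(P,Q) = -Σ p(x) log q(x)

Alternatively: H(P,Q) = H(P) + D_KL(P||Q)
H(P) = 0.9369 nats
D_KL(P||Q) = 0.2440 nats

H(P,Q) = 0.9369 + 0.2440 = 1.1809 nats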